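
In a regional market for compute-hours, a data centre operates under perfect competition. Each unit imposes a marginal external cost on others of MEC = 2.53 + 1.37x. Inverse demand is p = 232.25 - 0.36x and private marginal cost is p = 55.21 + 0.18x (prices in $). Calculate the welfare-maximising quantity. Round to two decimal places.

Social marginal cost = private MC + MEC = 57.74 + 1.55x.
Set SMC = demand: 57.74 + 1.55x = 232.25 - 0.36x → x* = 91.3665.

x* = 91.37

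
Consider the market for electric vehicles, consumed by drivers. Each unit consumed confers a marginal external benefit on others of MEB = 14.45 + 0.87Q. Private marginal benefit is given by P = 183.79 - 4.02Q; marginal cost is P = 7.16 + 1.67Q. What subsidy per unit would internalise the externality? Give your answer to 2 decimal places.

subsidy = 48.94 per unit

Social marginal benefit = demand + MEB = 198.24 - 3.15Q.
Set SMB = MC: 198.24 - 3.15Q = 7.16 + 1.67Q → Q* = 39.6432.
The Pigouvian subsidy equals MEB at Q*: 14.45 + 0.87×39.6432 = 48.9396.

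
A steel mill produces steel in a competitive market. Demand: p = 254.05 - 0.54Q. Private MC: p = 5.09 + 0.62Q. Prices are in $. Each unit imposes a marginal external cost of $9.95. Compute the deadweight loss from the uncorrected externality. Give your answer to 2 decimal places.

Market equilibrium (private): 5.09 + 0.62Q = 254.05 - 0.54Q → Q_m = 214.6207.
Social marginal cost = private MC + MEC = 15.04 + 0.62Q.
Set SMC = demand: 15.04 + 0.62Q = 254.05 - 0.54Q → Q* = 206.0431.
The welfare-loss triangle has base |Q_m − Q*| and height MEC(Q_m) (the vertical gap between SMC and demand is zero at Q* and MEC at Q_m).
DWL = ½ × 8.5776 × 9.9500 = 42.6736.

DWL = $42.67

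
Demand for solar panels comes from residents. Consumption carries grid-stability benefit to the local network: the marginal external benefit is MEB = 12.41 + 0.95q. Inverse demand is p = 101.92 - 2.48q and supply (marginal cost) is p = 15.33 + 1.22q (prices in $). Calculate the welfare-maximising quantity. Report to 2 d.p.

q* = 36.00

Social marginal benefit = demand + MEB = 114.33 - 1.53q.
Set SMB = MC: 114.33 - 1.53q = 15.33 + 1.22q → q* = 36.0000.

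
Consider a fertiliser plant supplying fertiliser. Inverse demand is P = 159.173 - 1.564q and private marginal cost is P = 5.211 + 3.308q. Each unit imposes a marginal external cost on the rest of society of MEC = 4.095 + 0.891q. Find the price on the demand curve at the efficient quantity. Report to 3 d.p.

P = 118.501

Social marginal cost = private MC + MEC = 9.306 + 4.199q.
Set SMC = demand: 9.306 + 4.199q = 159.173 - 1.564q → q* = 26.0050.
Consumer price on the demand curve at q*: 159.173 − 1.564×26.0050 = 118.5012.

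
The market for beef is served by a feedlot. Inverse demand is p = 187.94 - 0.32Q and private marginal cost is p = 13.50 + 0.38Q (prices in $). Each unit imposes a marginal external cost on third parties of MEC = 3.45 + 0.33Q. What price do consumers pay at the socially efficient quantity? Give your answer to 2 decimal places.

Social marginal cost = private MC + MEC = 16.95 + 0.71Q.
Set SMC = demand: 16.95 + 0.71Q = 187.94 - 0.32Q → Q* = 166.0097.
Consumer price on the demand curve at Q*: 187.94 − 0.32×166.0097 = 134.8169.

P = $134.82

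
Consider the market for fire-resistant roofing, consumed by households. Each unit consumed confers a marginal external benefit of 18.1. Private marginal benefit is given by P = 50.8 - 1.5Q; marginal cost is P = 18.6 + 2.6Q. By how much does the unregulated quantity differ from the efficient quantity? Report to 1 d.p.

Market equilibrium (private): 18.6 + 2.6Q = 50.8 - 1.5Q → Q_m = 7.8537.
Social marginal benefit = demand + MEB = 68.9 - 1.5Q.
Set SMB = MC: 68.9 - 1.5Q = 18.6 + 2.6Q → Q* = 12.2683.
Gap = |7.8537 − 12.2683| = 4.4146.

4.4 units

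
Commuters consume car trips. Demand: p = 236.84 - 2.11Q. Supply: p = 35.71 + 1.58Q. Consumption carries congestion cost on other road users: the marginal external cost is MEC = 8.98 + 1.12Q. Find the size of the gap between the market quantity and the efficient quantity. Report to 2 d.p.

14.56 units

Market equilibrium (private): 35.71 + 1.58Q = 236.84 - 2.11Q → Q_m = 54.5068.
Social marginal benefit = demand − MEC = 227.86 - 3.23Q.
Set SMB = MC: 227.86 - 3.23Q = 35.71 + 1.58Q → Q* = 39.9480.
Gap = |54.5068 − 39.9480| = 14.5588.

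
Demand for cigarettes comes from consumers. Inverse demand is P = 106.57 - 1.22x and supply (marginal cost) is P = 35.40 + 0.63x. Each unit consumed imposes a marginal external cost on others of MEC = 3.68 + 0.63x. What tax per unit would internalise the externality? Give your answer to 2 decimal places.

tax = 20.82 per unit

Social marginal benefit = demand − MEC = 102.89 - 1.85x.
Set SMB = MC: 102.89 - 1.85x = 35.40 + 0.63x → x* = 27.2137.
The Pigouvian tax equals MEC at x*: 3.68 + 0.63×27.2137 = 20.8246.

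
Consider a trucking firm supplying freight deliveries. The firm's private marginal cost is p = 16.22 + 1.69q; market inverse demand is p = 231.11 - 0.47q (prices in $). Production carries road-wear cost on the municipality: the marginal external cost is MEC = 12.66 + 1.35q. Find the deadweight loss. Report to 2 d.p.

Market equilibrium (private): 16.22 + 1.69q = 231.11 - 0.47q → q_m = 99.4861.
Social marginal cost = private MC + MEC = 28.88 + 3.04q.
Set SMC = demand: 28.88 + 3.04q = 231.11 - 0.47q → q* = 57.6154.
The welfare-loss triangle has base |q_m − q*| and height MEC(q_m) (the vertical gap between SMC and demand is zero at q* and MEC at q_m).
DWL = ½ × 41.8707 × 146.9663 = 3076.7909.

DWL = $3076.79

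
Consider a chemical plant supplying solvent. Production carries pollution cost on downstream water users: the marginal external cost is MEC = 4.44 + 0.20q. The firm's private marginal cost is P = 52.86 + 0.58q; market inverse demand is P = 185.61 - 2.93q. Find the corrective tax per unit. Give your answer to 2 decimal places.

tax = 11.36 per unit

Social marginal cost = private MC + MEC = 57.30 + 0.78q.
Set SMC = demand: 57.30 + 0.78q = 185.61 - 2.93q → q* = 34.5849.
The Pigouvian tax equals MEC at q*: 4.44 + 0.20×34.5849 = 11.3570.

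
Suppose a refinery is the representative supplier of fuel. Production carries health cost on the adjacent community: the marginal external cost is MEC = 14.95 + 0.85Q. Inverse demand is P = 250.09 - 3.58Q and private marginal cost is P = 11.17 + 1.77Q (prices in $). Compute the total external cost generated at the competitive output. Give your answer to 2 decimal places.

$1515.23

Market equilibrium (private): 11.17 + 1.77Q = 250.09 - 3.58Q → Q_m = 44.6579.
Total external cost = ∫₀^{Q_m} (14.95 + 0.85Q) dQ = 14.95×44.6579 + ½×0.85×44.6579² = 1515.2250.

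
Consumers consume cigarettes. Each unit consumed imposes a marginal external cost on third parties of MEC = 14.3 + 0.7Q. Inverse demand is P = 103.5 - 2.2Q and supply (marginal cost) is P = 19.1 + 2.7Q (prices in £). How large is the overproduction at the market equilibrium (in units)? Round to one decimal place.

4.7 units

Market equilibrium (private): 19.1 + 2.7Q = 103.5 - 2.2Q → Q_m = 17.2245.
Social marginal benefit = demand − MEC = 89.2 - 2.9Q.
Set SMB = MC: 89.2 - 2.9Q = 19.1 + 2.7Q → Q* = 12.5179.
Gap = |17.2245 − 12.5179| = 4.7066.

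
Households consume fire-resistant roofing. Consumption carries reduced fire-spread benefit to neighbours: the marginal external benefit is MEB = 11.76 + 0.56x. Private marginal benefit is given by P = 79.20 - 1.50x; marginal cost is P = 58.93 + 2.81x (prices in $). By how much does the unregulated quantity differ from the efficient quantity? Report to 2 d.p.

Market equilibrium (private): 58.93 + 2.81x = 79.20 - 1.50x → x_m = 4.7030.
Social marginal benefit = demand + MEB = 90.96 - 0.94x.
Set SMB = MC: 90.96 - 0.94x = 58.93 + 2.81x → x* = 8.5413.
Gap = |4.7030 − 8.5413| = 3.8383.

3.84 units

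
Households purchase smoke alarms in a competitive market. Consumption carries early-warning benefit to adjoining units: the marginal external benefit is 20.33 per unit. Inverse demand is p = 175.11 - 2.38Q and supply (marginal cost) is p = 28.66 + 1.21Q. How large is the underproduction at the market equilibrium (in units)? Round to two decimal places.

Market equilibrium (private): 28.66 + 1.21Q = 175.11 - 2.38Q → Q_m = 40.7939.
Social marginal benefit = demand + MEB = 195.44 - 2.38Q.
Set SMB = MC: 195.44 - 2.38Q = 28.66 + 1.21Q → Q* = 46.4568.
Gap = |40.7939 − 46.4568| = 5.6629.

5.66 units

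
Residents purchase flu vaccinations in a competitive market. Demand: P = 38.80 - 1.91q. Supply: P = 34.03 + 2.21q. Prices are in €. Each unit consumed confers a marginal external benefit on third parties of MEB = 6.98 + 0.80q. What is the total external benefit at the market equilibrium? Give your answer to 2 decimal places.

€8.62

Market equilibrium (private): 34.03 + 2.21q = 38.80 - 1.91q → q_m = 1.1578.
Total external benefit = ∫₀^{q_m} (6.98 + 0.80q) dq = 6.98×1.1578 + ½×0.80×1.1578² = 8.6176.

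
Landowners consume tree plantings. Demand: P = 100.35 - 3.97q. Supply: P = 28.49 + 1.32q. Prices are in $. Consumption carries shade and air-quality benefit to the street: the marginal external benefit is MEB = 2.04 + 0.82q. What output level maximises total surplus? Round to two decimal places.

Social marginal benefit = demand + MEB = 102.39 - 3.15q.
Set SMB = MC: 102.39 - 3.15q = 28.49 + 1.32q → q* = 16.5324.

q* = 16.53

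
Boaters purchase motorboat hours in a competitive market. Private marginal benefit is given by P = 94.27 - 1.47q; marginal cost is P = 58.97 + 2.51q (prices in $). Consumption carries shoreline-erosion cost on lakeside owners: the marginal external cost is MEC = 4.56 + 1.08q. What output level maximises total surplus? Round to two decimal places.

q* = 6.08

Social marginal benefit = demand − MEC = 89.71 - 2.55q.
Set SMB = MC: 89.71 - 2.55q = 58.97 + 2.51q → q* = 6.0751.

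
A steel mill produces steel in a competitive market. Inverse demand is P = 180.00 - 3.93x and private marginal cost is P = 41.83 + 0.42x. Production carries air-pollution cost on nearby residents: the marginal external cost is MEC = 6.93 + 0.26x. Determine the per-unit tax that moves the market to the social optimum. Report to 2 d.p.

Social marginal cost = private MC + MEC = 48.76 + 0.68x.
Set SMC = demand: 48.76 + 0.68x = 180.00 - 3.93x → x* = 28.4685.
The Pigouvian tax equals MEC at x*: 6.93 + 0.26×28.4685 = 14.3318.

tax = 14.33 per unit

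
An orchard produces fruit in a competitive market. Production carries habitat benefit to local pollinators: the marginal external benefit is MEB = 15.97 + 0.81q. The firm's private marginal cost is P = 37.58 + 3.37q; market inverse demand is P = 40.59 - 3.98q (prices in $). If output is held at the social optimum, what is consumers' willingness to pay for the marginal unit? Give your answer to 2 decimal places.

Social marginal cost = private MC − MEB = 21.61 + 2.56q.
Set SMC = demand: 21.61 + 2.56q = 40.59 - 3.98q → q* = 2.9021.
Consumer price on the demand curve at q*: 40.59 − 3.98×2.9021 = 29.0396.

P = $29.04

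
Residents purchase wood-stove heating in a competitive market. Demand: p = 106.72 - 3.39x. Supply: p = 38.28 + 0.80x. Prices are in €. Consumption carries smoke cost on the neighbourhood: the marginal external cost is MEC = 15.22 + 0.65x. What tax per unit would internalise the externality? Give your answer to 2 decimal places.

Social marginal benefit = demand − MEC = 91.50 - 4.04x.
Set SMB = MC: 91.50 - 4.04x = 38.28 + 0.80x → x* = 10.9959.
The Pigouvian tax equals MEC at x*: 15.22 + 0.65×10.9959 = 22.3673.

tax = €22.37 per unit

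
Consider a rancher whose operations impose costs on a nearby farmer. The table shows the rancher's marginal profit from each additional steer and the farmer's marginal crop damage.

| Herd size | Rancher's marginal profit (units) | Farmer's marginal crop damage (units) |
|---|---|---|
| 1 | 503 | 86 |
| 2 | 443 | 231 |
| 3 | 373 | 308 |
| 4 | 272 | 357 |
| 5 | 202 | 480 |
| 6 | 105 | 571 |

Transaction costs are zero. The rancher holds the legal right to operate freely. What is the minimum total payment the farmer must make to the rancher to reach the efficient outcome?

Left alone the rancher would choose level 6 (marginal profit stays positive).
Efficient level: k* = 3 (marginal profit ≥ marginal crop damage through 3).
The farmer must at least cover the rancher's forgone profit from cutting 6→3: 272 + 202 + 105 = 579.

579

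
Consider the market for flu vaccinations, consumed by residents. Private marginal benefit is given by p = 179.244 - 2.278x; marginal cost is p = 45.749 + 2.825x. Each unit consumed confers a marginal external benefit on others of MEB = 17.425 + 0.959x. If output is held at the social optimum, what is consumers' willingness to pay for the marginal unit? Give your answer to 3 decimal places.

P = 96.282

Social marginal benefit = demand + MEB = 196.669 - 1.319x.
Set SMB = MC: 196.669 - 1.319x = 45.749 + 2.825x → x* = 36.4189.
Consumer price on the demand curve at x*: 179.244 − 2.278×36.4189 = 96.2817.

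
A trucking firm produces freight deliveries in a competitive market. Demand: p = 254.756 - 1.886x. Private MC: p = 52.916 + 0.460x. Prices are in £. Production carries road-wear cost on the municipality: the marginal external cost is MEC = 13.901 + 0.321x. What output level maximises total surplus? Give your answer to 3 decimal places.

Social marginal cost = private MC + MEC = 66.817 + 0.781x.
Set SMC = demand: 66.817 + 0.781x = 254.756 - 1.886x → x* = 70.4683.

x* = 70.468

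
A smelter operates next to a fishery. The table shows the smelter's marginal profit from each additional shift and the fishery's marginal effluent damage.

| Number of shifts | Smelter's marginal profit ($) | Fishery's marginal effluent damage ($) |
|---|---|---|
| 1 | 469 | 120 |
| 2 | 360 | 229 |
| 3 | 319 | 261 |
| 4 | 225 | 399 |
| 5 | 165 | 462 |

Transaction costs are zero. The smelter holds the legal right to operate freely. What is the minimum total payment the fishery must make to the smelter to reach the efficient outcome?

Left alone the smelter would choose level 5 (marginal profit stays positive).
Efficient level: k* = 3 (marginal profit ≥ marginal effluent damage through 3).
The fishery must at least cover the smelter's forgone profit from cutting 5→3: 225 + 165 = 390.

$390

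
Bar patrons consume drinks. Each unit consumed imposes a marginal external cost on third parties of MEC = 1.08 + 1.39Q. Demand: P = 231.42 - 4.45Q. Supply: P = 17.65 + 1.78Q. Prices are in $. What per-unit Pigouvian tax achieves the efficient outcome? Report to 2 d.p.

tax = $39.88 per unit

Social marginal benefit = demand − MEC = 230.34 - 5.84Q.
Set SMB = MC: 230.34 - 5.84Q = 17.65 + 1.78Q → Q* = 27.9121.
The Pigouvian tax equals MEC at Q*: 1.08 + 1.39×27.9121 = 39.8778.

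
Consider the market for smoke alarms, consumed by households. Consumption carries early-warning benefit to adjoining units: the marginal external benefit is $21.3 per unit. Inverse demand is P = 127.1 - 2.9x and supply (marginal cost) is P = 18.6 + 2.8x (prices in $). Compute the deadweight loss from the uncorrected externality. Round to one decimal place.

DWL = $39.8

Market equilibrium (private): 18.6 + 2.8x = 127.1 - 2.9x → x_m = 19.0351.
Social marginal benefit = demand + MEB = 148.4 - 2.9x.
Set SMB = MC: 148.4 - 2.9x = 18.6 + 2.8x → x* = 22.7719.
The loss is the area between SMB and MC from x* to x_m; with linear curves that's a triangle of height MEB(x_m).
DWL = ½ × 3.7368 × 21.3000 = 39.7969.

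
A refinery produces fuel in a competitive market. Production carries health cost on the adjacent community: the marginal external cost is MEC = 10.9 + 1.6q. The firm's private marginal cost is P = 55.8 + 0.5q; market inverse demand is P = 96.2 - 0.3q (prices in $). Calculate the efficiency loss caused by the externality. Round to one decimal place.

DWL = $1751.9

Market equilibrium (private): 55.8 + 0.5q = 96.2 - 0.3q → q_m = 50.5000.
Social marginal cost = private MC + MEC = 66.7 + 2.1q.
Set SMC = demand: 66.7 + 2.1q = 96.2 - 0.3q → q* = 12.2917.
The welfare-loss triangle has base |q_m − q*| and height MEC(q_m) (the vertical gap between SMC and demand is zero at q* and MEC at q_m).
DWL = ½ × 38.2083 × 91.7000 = 1751.8506.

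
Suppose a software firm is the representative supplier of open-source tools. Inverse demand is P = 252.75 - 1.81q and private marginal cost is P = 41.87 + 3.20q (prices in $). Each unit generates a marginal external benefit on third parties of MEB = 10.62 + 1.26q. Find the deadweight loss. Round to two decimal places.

DWL = $540.27

Market equilibrium (private): 41.87 + 3.20q = 252.75 - 1.81q → q_m = 42.0918.
Social marginal cost = private MC − MEB = 31.25 + 1.94q.
Set SMC = demand: 31.25 + 1.94q = 252.75 - 1.81q → q* = 59.0667.
Between q* and q_m the wedge demand − SMC runs linearly from 0 to MEB(q_m), so the loss is a triangle.
DWL = ½ × 16.9749 × 63.6557 = 540.2746.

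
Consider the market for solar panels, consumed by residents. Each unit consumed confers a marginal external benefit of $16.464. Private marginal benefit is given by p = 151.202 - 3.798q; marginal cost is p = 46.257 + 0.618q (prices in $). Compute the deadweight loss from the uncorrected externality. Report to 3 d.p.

DWL = $30.691

Market equilibrium (private): 46.257 + 0.618q = 151.202 - 3.798q → q_m = 23.7647.
Social marginal benefit = demand + MEB = 167.666 - 3.798q.
Set SMB = MC: 167.666 - 3.798q = 46.257 + 0.618q → q* = 27.4930.
The welfare-loss triangle has base |q_m − q*| and height MEB(q_m) (the vertical gap between SMB and MC is zero at q* and MEB at q_m).
DWL = ½ × 3.7283 × 16.4640 = 30.6914.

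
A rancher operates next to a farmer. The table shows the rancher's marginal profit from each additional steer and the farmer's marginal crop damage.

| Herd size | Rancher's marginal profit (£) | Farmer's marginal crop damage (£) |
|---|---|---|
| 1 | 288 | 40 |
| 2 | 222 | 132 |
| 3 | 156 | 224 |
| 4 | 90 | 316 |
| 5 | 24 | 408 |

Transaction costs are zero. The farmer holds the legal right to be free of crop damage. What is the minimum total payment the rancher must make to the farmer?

Efficient level: marginal profit ≥ marginal crop damage through level 2, so k* = 2.
With the farmer holding the right, the rancher must at least compensate total damage at k*: 40 + 132 = 172.

£172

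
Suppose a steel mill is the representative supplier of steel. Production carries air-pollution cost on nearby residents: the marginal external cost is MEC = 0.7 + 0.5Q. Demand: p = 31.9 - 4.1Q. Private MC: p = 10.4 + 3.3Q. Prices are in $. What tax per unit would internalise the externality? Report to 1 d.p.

Social marginal cost = private MC + MEC = 11.1 + 3.8Q.
Set SMC = demand: 11.1 + 3.8Q = 31.9 - 4.1Q → Q* = 2.6329.
The Pigouvian tax equals MEC at Q*: 0.7 + 0.5×2.6329 = 2.0165.

tax = $2.0 per unit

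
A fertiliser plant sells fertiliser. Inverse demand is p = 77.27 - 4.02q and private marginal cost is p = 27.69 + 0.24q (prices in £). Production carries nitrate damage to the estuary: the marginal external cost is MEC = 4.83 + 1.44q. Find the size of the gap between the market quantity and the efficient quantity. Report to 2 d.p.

Market equilibrium (private): 27.69 + 0.24q = 77.27 - 4.02q → q_m = 11.6385.
Social marginal cost = private MC + MEC = 32.52 + 1.68q.
Set SMC = demand: 32.52 + 1.68q = 77.27 - 4.02q → q* = 7.8509.
Gap = |11.6385 − 7.8509| = 3.7876.

3.79 units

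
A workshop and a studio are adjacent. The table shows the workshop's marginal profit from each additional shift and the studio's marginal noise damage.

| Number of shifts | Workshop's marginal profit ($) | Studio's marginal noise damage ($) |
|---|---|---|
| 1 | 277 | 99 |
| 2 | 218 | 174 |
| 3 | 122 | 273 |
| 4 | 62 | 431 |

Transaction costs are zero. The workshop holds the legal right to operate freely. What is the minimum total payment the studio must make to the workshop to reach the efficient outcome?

$184

Left alone the workshop would choose level 4 (marginal profit stays positive).
Efficient level: k* = 2 (marginal profit ≥ marginal noise damage through 2).
The studio must at least cover the workshop's forgone profit from cutting 4→2: 122 + 62 = 184.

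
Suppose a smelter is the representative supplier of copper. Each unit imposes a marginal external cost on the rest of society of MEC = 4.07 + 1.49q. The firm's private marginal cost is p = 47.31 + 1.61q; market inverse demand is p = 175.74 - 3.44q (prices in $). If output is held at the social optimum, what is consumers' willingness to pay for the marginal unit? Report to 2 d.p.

P = $110.33

Social marginal cost = private MC + MEC = 51.38 + 3.10q.
Set SMC = demand: 51.38 + 3.10q = 175.74 - 3.44q → q* = 19.0153.
Consumer price on the demand curve at q*: 175.74 − 3.44×19.0153 = 110.3274.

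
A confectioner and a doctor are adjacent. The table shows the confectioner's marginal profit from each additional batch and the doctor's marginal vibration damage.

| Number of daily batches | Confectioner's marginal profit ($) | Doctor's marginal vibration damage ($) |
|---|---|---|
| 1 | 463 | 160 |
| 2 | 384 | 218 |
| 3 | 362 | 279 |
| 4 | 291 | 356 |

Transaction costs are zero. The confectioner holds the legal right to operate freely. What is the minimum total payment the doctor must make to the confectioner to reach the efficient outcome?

$291

Left alone the confectioner would choose level 4 (marginal profit stays positive).
Efficient level: k* = 3 (marginal profit ≥ marginal vibration damage through 3).
The doctor must at least cover the confectioner's forgone profit from cutting 4→3: 291 = 291.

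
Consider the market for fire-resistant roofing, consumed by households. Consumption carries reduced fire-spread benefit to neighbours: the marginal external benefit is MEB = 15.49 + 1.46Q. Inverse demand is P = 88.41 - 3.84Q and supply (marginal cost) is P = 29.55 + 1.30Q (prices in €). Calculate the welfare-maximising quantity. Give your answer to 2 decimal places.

Social marginal benefit = demand + MEB = 103.90 - 2.38Q.
Set SMB = MC: 103.90 - 2.38Q = 29.55 + 1.30Q → Q* = 20.2038.

Q* = 20.20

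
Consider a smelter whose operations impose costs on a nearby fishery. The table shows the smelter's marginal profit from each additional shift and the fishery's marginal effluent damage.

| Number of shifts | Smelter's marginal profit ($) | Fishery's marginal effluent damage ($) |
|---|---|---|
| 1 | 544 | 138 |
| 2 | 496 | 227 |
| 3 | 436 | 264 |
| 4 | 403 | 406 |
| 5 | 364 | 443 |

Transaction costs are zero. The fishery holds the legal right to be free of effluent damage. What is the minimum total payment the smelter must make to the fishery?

$629

Efficient level: marginal profit ≥ marginal effluent damage through level 3, so k* = 3.
With the fishery holding the right, the smelter must at least compensate total damage at k*: 138 + 227 + 264 = 629.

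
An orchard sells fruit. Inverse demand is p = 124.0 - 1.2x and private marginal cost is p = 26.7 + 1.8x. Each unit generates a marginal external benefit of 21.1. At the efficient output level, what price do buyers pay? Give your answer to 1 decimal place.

Social marginal cost = private MC − MEB = 5.6 + 1.8x.
Set SMC = demand: 5.6 + 1.8x = 124.0 - 1.2x → x* = 39.4667.
Consumer price on the demand curve at x*: 124.0 − 1.2×39.4667 = 76.6400.

P = 76.6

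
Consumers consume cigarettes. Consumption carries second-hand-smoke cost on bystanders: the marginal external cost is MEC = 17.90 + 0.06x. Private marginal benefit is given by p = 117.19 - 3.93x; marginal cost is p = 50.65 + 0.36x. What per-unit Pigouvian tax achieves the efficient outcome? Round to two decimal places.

tax = 18.57 per unit

Social marginal benefit = demand − MEC = 99.29 - 3.99x.
Set SMB = MC: 99.29 - 3.99x = 50.65 + 0.36x → x* = 11.1816.
The Pigouvian tax equals MEC at x*: 17.90 + 0.06×11.1816 = 18.5709.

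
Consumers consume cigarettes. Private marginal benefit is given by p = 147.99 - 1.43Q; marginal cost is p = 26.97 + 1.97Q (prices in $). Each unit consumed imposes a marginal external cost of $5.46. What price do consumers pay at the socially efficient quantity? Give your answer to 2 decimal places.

Social marginal benefit = demand − MEC = 142.53 - 1.43Q.
Set SMB = MC: 142.53 - 1.43Q = 26.97 + 1.97Q → Q* = 33.9882.
Consumer price on the demand curve at Q*: 147.99 − 1.43×33.9882 = 99.3869.

P = $99.39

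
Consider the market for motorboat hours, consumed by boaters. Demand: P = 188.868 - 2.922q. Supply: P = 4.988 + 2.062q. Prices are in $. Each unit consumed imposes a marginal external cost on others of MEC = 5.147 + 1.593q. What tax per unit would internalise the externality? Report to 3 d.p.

Social marginal benefit = demand − MEC = 183.721 - 4.515q.
Set SMB = MC: 183.721 - 4.515q = 4.988 + 2.062q → q* = 27.1755.
The Pigouvian tax equals MEC at q*: 5.147 + 1.593×27.1755 = 48.4376.

tax = $48.438 per unit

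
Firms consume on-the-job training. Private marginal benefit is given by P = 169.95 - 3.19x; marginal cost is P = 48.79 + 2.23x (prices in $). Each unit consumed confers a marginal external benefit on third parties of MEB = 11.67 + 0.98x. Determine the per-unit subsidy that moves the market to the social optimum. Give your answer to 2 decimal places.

subsidy = $40.99 per unit

Social marginal benefit = demand + MEB = 181.62 - 2.21x.
Set SMB = MC: 181.62 - 2.21x = 48.79 + 2.23x → x* = 29.9167.
The Pigouvian subsidy equals MEB at x*: 11.67 + 0.98×29.9167 = 40.9884.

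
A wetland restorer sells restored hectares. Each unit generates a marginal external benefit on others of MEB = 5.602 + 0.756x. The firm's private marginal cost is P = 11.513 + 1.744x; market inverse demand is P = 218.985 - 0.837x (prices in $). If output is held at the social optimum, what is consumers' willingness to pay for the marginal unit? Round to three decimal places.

P = $121.263

Social marginal cost = private MC − MEB = 5.911 + 0.988x.
Set SMC = demand: 5.911 + 0.988x = 218.985 - 0.837x → x* = 116.7529.
Consumer price on the demand curve at x*: 218.985 − 0.837×116.7529 = 121.2628.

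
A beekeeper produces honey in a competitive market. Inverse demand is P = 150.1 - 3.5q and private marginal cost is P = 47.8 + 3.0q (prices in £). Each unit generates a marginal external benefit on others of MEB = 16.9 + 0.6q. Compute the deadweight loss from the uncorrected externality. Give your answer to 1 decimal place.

Market equilibrium (private): 47.8 + 3.0q = 150.1 - 3.5q → q_m = 15.7385.
Social marginal cost = private MC − MEB = 30.9 + 2.4q.
Set SMC = demand: 30.9 + 2.4q = 150.1 - 3.5q → q* = 20.2034.
Height of the DWL triangle at q_m is demand(q_m) − SMC(q_m) = MEB(q_m) = 26.3431.
DWL = ½ × 4.4649 × 26.3431 = 58.8097.

DWL = £58.8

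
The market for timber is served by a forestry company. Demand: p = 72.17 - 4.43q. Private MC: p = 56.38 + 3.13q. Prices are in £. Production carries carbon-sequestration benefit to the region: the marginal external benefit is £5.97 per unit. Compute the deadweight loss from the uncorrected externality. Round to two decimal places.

DWL = £2.36

Market equilibrium (private): 56.38 + 3.13q = 72.17 - 4.43q → q_m = 2.0886.
Social marginal cost = private MC − MEB = 50.41 + 3.13q.
Set SMC = demand: 50.41 + 3.13q = 72.17 - 4.43q → q* = 2.8783.
Between q* and q_m the wedge demand − SMC runs linearly from 0 to MEB(q_m), so the loss is a triangle.
DWL = ½ × 0.7897 × 5.9700 = 2.3573.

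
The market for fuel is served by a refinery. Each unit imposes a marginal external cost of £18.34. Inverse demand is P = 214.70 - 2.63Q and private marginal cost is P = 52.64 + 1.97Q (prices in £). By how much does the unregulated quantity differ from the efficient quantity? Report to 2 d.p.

Market equilibrium (private): 52.64 + 1.97Q = 214.70 - 2.63Q → Q_m = 35.2304.
Social marginal cost = private MC + MEC = 70.98 + 1.97Q.
Set SMC = demand: 70.98 + 1.97Q = 214.70 - 2.63Q → Q* = 31.2435.
Gap = |35.2304 − 31.2435| = 3.9869.

3.99 units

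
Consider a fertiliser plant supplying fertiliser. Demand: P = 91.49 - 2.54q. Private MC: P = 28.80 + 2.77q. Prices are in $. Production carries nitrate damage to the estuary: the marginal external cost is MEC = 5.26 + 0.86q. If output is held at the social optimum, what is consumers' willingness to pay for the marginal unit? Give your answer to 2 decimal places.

Social marginal cost = private MC + MEC = 34.06 + 3.63q.
Set SMC = demand: 34.06 + 3.63q = 91.49 - 2.54q → q* = 9.3079.
Consumer price on the demand curve at q*: 91.49 − 2.54×9.3079 = 67.8479.

P = $67.85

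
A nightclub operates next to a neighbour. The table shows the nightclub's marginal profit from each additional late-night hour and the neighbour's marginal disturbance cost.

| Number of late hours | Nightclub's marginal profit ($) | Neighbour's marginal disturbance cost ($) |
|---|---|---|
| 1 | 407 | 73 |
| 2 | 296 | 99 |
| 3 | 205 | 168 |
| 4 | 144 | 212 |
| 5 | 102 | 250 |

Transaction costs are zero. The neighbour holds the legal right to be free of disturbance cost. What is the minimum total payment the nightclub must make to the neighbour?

$340

Efficient level: marginal profit ≥ marginal disturbance cost through level 3, so k* = 3.
With the neighbour holding the right, the nightclub must at least compensate total damage at k*: 73 + 99 + 168 = 340.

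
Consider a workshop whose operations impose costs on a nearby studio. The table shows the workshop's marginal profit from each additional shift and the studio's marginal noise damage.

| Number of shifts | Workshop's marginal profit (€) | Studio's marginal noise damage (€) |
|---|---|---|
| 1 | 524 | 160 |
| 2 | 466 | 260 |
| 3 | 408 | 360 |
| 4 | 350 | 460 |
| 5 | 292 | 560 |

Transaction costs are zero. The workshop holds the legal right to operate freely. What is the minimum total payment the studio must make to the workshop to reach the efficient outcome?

€642

Left alone the workshop would choose level 5 (marginal profit stays positive).
Efficient level: k* = 3 (marginal profit ≥ marginal noise damage through 3).
The studio must at least cover the workshop's forgone profit from cutting 5→3: 350 + 292 = 642.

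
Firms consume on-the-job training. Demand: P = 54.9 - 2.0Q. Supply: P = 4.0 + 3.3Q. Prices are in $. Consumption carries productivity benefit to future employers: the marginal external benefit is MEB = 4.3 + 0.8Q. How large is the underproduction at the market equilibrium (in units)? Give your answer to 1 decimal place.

2.7 units

Market equilibrium (private): 4.0 + 3.3Q = 54.9 - 2.0Q → Q_m = 9.6038.
Social marginal benefit = demand + MEB = 59.2 - 1.2Q.
Set SMB = MC: 59.2 - 1.2Q = 4.0 + 3.3Q → Q* = 12.2667.
Gap = |9.6038 − 12.2667| = 2.6629.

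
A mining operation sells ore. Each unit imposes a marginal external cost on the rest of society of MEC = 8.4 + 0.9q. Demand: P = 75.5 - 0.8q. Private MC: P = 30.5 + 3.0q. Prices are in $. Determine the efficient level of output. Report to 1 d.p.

q* = 7.8

Social marginal cost = private MC + MEC = 38.9 + 3.9q.
Set SMC = demand: 38.9 + 3.9q = 75.5 - 0.8q → q* = 7.7872.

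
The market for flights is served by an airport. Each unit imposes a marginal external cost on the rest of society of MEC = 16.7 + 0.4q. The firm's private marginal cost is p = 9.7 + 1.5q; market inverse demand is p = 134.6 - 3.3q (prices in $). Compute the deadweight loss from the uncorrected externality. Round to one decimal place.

DWL = $70.7

Market equilibrium (private): 9.7 + 1.5q = 134.6 - 3.3q → q_m = 26.0208.
Social marginal cost = private MC + MEC = 26.4 + 1.9q.
Set SMC = demand: 26.4 + 1.9q = 134.6 - 3.3q → q* = 20.8077.
The welfare-loss triangle has base |q_m − q*| and height MEC(q_m) (the vertical gap between SMC and demand is zero at q* and MEC at q_m).
DWL = ½ × 5.2131 × 27.1083 = 70.6591.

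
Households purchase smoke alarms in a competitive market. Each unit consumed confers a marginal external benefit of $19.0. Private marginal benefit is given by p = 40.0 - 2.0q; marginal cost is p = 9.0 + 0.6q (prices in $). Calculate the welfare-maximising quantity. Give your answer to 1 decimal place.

q* = 19.2

Social marginal benefit = demand + MEB = 59.0 - 2.0q.
Set SMB = MC: 59.0 - 2.0q = 9.0 + 0.6q → q* = 19.2308.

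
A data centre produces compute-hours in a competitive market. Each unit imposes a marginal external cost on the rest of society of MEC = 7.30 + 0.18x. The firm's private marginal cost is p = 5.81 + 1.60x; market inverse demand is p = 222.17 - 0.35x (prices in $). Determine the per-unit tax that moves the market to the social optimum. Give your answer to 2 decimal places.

tax = $24.97 per unit

Social marginal cost = private MC + MEC = 13.11 + 1.78x.
Set SMC = demand: 13.11 + 1.78x = 222.17 - 0.35x → x* = 98.1502.
The Pigouvian tax equals MEC at x*: 7.30 + 0.18×98.1502 = 24.9670.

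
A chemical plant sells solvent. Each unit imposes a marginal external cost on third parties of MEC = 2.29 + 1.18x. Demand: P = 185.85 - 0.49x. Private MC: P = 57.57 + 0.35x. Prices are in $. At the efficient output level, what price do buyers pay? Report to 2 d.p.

Social marginal cost = private MC + MEC = 59.86 + 1.53x.
Set SMC = demand: 59.86 + 1.53x = 185.85 - 0.49x → x* = 62.3713.
Consumer price on the demand curve at x*: 185.85 − 0.49×62.3713 = 155.2881.

P = $155.29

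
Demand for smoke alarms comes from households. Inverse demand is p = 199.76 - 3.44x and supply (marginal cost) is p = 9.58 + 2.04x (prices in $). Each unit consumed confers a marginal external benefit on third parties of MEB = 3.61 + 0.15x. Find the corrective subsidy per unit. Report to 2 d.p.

Social marginal benefit = demand + MEB = 203.37 - 3.29x.
Set SMB = MC: 203.37 - 3.29x = 9.58 + 2.04x → x* = 36.3583.
The Pigouvian subsidy equals MEB at x*: 3.61 + 0.15×36.3583 = 9.0637.

subsidy = $9.06 per unit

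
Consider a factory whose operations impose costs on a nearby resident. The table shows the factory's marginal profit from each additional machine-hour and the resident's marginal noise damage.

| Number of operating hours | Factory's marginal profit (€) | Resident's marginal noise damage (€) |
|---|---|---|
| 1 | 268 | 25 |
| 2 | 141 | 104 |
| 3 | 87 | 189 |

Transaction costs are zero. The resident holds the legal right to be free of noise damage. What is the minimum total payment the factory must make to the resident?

€129

Efficient level: marginal profit ≥ marginal noise damage through level 2, so k* = 2.
With the resident holding the right, the factory must at least compensate total damage at k*: 25 + 104 = 129.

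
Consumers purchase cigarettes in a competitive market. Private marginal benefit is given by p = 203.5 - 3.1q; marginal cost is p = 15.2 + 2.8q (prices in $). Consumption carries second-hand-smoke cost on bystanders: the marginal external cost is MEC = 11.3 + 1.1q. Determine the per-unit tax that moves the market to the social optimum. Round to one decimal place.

tax = $39.1 per unit

Social marginal benefit = demand − MEC = 192.2 - 4.2q.
Set SMB = MC: 192.2 - 4.2q = 15.2 + 2.8q → q* = 25.2857.
The Pigouvian tax equals MEC at q*: 11.3 + 1.1×25.2857 = 39.1143.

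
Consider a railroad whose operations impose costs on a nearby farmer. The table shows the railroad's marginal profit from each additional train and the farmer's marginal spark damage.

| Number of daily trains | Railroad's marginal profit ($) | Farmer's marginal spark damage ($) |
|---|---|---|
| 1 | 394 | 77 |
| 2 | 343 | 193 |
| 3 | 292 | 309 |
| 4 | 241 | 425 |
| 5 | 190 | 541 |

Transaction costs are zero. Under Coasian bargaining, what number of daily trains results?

Bargaining reaches the level where marginal profit last exceeds marginal spark damage.
That holds through level 2 (343 ≥ 193) but not at 3 (292 < 309).

2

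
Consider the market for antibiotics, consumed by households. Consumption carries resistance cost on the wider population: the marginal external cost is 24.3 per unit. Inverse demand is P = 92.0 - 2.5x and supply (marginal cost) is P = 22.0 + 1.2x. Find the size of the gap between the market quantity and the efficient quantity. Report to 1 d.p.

6.6 units

Market equilibrium (private): 22.0 + 1.2x = 92.0 - 2.5x → x_m = 18.9189.
Social marginal benefit = demand − MEC = 67.7 - 2.5x.
Set SMB = MC: 67.7 - 2.5x = 22.0 + 1.2x → x* = 12.3514.
Gap = |18.9189 − 12.3514| = 6.5675.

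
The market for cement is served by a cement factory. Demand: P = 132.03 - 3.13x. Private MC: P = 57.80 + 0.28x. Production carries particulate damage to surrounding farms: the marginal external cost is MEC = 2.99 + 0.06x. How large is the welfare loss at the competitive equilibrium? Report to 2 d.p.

Market equilibrium (private): 57.80 + 0.28x = 132.03 - 3.13x → x_m = 21.7683.
Social marginal cost = private MC + MEC = 60.79 + 0.34x.
Set SMC = demand: 60.79 + 0.34x = 132.03 - 3.13x → x* = 20.5303.
The welfare-loss triangle has base |x_m − x*| and height MEC(x_m) (the vertical gap between SMC and demand is zero at x* and MEC at x_m).
DWL = ½ × 1.2380 × 4.2961 = 2.6593.

DWL = 2.66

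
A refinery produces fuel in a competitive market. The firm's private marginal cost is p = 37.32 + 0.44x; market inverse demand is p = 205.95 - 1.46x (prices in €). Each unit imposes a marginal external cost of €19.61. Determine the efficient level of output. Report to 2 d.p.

x* = 78.43

Social marginal cost = private MC + MEC = 56.93 + 0.44x.
Set SMC = demand: 56.93 + 0.44x = 205.95 - 1.46x → x* = 78.4316.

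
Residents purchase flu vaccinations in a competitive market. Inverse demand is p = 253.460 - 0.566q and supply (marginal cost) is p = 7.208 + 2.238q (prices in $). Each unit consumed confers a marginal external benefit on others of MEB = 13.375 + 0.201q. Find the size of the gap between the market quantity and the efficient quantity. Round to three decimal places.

Market equilibrium (private): 7.208 + 2.238q = 253.460 - 0.566q → q_m = 87.8217.
Social marginal benefit = demand + MEB = 266.835 - 0.365q.
Set SMB = MC: 266.835 - 0.365q = 7.208 + 2.238q → q* = 99.7415.
Gap = |87.8217 − 99.7415| = 11.9198.

11.920 units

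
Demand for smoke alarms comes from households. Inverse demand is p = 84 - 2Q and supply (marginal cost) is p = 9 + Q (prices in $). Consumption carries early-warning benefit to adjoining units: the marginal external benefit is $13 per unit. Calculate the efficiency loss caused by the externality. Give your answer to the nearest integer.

Market equilibrium (private): 9 + Q = 84 - 2Q → Q_m = 25.0000.
Social marginal benefit = demand + MEB = 97 - 2Q.
Set SMB = MC: 97 - 2Q = 9 + Q → Q* = 29.3333.
Between Q* and Q_m the wedge SMB − MC runs linearly from 0 to MEB(Q_m), so the loss is a triangle.
DWL = ½ × 4.3333 × 13.0000 = 28.1665.

DWL = $28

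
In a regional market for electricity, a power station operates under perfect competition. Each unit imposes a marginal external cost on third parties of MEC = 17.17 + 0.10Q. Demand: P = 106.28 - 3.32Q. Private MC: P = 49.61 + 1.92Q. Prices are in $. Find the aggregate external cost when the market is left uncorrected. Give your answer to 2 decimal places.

Market equilibrium (private): 49.61 + 1.92Q = 106.28 - 3.32Q → Q_m = 10.8149.
Total external cost = ∫₀^{Q_m} (17.17 + 0.10Q) dQ = 17.17×10.8149 + ½×0.10×10.8149² = 191.5399.

$191.54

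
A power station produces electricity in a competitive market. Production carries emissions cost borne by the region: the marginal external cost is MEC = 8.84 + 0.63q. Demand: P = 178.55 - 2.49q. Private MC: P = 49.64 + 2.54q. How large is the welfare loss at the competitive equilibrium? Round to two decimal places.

DWL = 55.15

Market equilibrium (private): 49.64 + 2.54q = 178.55 - 2.49q → q_m = 25.6282.
Social marginal cost = private MC + MEC = 58.48 + 3.17q.
Set SMC = demand: 58.48 + 3.17q = 178.55 - 2.49q → q* = 21.2138.
Height of the DWL triangle at q_m is SMC(q_m) − demand(q_m) = MEC(q_m) = 24.9858.
DWL = ½ × 4.4144 × 24.9858 = 55.1487.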